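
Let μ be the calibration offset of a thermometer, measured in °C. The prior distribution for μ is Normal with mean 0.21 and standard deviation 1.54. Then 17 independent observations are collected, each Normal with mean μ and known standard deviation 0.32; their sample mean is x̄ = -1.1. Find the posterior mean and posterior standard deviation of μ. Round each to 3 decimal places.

Posterior mean ≈ -1.097; posterior SD ≈ 0.078

With known σ, the Normal prior is conjugate. Weight on the data is w = (n/σ²)/(n/σ² + 1/τ₀²) = 166.016/(166.016+0.421656) = 0.99747.
Posterior mean = w·x̄ + (1−w)·μ₀ = 0.99747·-1.1 + 0.0025334·0.21 = -1.097. Posterior variance = 1/(166.016+0.421656) = 0.00600827, so SD = 0.078.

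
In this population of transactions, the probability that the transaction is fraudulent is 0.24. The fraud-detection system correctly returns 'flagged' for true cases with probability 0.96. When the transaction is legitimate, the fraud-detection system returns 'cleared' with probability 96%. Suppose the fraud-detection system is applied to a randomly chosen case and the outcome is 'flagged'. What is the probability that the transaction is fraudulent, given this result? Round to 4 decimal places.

Let H be the event that the transaction is fraudulent. P(H) = 0.24, so P(¬H) = 0.76. With E the 'flagged' result, P(E|H) = 0.96 and P(E|¬H) = 0.04.
P(E) = 0.96·0.24 + 0.04·0.76 = 0.23040 + 0.030400 = 0.26080.
By Bayes' theorem, P(H|E) = 0.23040 / 0.26080 = 0.8834.

P(H | E) ≈ 0.8834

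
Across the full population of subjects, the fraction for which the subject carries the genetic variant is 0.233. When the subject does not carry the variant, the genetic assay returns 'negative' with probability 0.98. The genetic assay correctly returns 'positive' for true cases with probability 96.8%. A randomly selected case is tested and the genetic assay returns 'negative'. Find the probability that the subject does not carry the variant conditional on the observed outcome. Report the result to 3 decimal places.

P(¬H | E) ≈ 0.990

Let H be the event that the subject carries the genetic variant. P(H) = 0.233, so P(¬H) = 0.767. With E the 'negative' result, P(E|H) = 0.032 and P(E|¬H) = 0.98.
P(E) = 0.032·0.233 + 0.98·0.767 = 0.0074560 + 0.75166 = 0.75912.
By Bayes' theorem, P(H|E) = 0.0074560 / 0.75912 = 0.010. Hence P(¬H|E) = 1 − 0.010 = 0.990.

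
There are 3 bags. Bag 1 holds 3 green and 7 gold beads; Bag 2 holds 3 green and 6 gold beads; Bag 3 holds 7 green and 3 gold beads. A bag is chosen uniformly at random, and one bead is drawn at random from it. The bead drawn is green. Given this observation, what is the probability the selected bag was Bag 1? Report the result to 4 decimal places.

Posterior probability ≈ 0.2250

Tabulate prior·likelihood by source: [1] prior 0.333333, lik 0.3, product 0.1000; [2] prior 0.333333, lik 0.3333, product 0.1111; [3] prior 0.333333, lik 0.7, product 0.2333.
Normalizing constant = 0.44444; the posterior for Bag 1 is its product over the sum, 0.1000/0.44444 = 0.2250.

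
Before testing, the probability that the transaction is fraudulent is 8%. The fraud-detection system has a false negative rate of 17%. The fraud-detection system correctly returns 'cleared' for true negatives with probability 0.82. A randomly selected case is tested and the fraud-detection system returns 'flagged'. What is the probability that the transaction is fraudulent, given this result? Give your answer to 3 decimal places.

P(H | E) ≈ 0.286

Write H for 'the transaction is fraudulent'. Prior odds H:¬H = 0.08/0.92 = 0.086957. For the 'flagged' outcome, the likelihood ratio is 0.83/0.18 = 4.6111.
Posterior odds = 0.086957 × 4.6111 = 0.40097, so P(H|E) = 0.40097/(1+0.40097) = 0.286.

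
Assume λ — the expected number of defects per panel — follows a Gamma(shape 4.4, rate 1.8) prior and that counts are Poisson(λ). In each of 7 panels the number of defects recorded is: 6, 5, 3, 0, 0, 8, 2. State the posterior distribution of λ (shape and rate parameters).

Posterior: Gamma(shape=28.4, rate=8.8)

The Poisson likelihood adds the total count to the shape and the number of exposure periods to the rate. Here ∑xᵢ = 24 and n = 7, so shape 4.4→28.4 and rate 1.8→8.8.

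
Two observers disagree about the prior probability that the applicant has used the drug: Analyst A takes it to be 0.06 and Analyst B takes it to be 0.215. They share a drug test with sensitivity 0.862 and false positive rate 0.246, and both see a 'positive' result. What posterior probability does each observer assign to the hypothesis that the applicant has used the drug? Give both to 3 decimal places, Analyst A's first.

Analyst A: 0.183; Analyst B: 0.490

The likelihood ratio for a 'positive' result is 0.862/0.246 = 3.5041.
Analyst A: prior odds 0.06/0.94 = 0.063830; posterior odds 0.22366; posterior probability 0.183.
Analyst B: prior odds 0.215/0.785 = 0.27389; posterior odds 0.95971; posterior probability 0.490.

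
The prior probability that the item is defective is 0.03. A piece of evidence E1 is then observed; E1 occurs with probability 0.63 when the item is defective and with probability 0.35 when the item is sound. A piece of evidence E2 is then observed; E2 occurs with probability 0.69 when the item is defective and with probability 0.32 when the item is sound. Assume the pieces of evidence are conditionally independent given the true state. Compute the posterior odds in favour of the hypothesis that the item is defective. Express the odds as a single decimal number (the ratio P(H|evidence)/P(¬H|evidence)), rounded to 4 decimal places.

Posterior odds ≈ 0.1200

Prior odds = 0.03/(1−0.03) = 0.030928. In log-odds, ln(0.030928) = -3.4761.
Add log likelihood ratios: ln(1.8000) + ln(2.1562) = 1.3562.
Posterior log-odds = -2.1199, so posterior odds = exp(-2.1199) = 0.12004.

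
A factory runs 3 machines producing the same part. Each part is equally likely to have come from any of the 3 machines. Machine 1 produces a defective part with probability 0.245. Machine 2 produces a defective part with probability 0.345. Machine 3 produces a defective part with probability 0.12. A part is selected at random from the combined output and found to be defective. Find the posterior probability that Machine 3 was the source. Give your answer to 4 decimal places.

P(defective|M1) = 0.245; P(defective|M2) = 0.345; P(defective|M3) = 0.12.
Prior × likelihood for each source: 0.333333·0.245=0.08167, 0.333333·0.345=0.1150, 0.333333·0.12=0.04000. Summing gives P(defective) = 0.23667.
P(Machine 3 | defective) = 0.04000 / 0.23667 = 0.1690.

Posterior probability ≈ 0.1690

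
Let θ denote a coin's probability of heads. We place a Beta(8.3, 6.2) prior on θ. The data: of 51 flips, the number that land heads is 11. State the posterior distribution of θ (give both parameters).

Observing 11 successes and 40 failures updates Beta(8.3, 6.2) by adding the success and failure counts to the two shape parameters: α = 8.3+11 = 19.3, β = 6.2+40 = 46.2.

Posterior: Beta(19.3, 46.2)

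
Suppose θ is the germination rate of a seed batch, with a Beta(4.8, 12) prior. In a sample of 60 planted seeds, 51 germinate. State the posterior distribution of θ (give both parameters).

The binomial likelihood is conjugate to the Beta prior: with 51 successes and 9 failures, the posterior is Beta(4.8+51, 12+9) = Beta(55.8, 21).

Posterior: Beta(55.8, 21)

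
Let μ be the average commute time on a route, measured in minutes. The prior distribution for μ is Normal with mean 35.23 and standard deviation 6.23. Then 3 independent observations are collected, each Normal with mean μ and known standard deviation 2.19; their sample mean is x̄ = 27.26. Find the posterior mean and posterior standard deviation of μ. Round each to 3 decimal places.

Posterior mean ≈ 27.575; posterior SD ≈ 1.239

Prior precision 1/τ₀² = 1/6.23² = 0.0257646; data precision n/σ² = 3/2.19² = 0.625508.
Posterior precision = 0.0257646 + 0.625508 = 0.651273, giving posterior SD = 1/√0.651273 = 1.239.
Posterior mean = (0.0257646·35.23 + 0.625508·27.26) / 0.651273 = 27.575.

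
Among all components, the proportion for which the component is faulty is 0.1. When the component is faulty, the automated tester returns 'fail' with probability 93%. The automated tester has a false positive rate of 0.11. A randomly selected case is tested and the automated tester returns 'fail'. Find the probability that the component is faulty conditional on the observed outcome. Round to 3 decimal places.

Let H be the event that the component is faulty. P(H) = 0.1, so P(¬H) = 0.9. With E the 'fail' result, P(E|H) = 0.93 and P(E|¬H) = 0.11.
P(E) = 0.93·0.1 + 0.11·0.9 = 0.093000 + 0.099000 = 0.19200.
By Bayes' theorem, P(H|E) = 0.093000 / 0.19200 = 0.484.

P(H | E) ≈ 0.484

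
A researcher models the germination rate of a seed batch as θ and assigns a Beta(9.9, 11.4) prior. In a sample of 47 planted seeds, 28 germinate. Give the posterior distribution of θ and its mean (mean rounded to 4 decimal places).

Observing 28 successes and 19 failures updates Beta(9.9, 11.4) by adding the success and failure counts to the two shape parameters: α = 9.9+28 = 37.9, β = 11.4+19 = 30.4.
Posterior mean = α/(α+β) = 37.9/68.3 = 0.5549.

Posterior: Beta(37.9, 30.4); mean ≈ 0.5549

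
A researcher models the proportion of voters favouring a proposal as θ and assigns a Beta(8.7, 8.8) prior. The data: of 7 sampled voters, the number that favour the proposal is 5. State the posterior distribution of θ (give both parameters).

Observing 5 successes and 2 failures updates Beta(8.7, 8.8) by adding the success and failure counts to the two shape parameters: α = 8.7+5 = 13.7, β = 8.8+2 = 10.8.

Posterior: Beta(13.7, 10.8)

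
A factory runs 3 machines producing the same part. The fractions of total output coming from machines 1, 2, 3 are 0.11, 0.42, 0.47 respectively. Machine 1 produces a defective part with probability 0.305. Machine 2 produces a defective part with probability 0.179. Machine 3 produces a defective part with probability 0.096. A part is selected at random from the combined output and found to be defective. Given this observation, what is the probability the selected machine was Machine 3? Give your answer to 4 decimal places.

Tabulate prior·likelihood by source: [1] prior 0.11, lik 0.305, product 0.03355; [2] prior 0.42, lik 0.179, product 0.07518; [3] prior 0.47, lik 0.096, product 0.04512.
Normalizing constant = 0.15385; the posterior for Machine 3 is its product over the sum, 0.04512/0.15385 = 0.2933.

Posterior probability ≈ 0.2933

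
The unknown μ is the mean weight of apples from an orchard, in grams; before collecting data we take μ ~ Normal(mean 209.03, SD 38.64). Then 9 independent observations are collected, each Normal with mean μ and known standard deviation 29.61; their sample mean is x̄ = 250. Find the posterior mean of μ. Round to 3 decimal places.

Posterior mean ≈ 247.491

Prior precision 1/τ₀² = 1/38.64² = 0.00066977; data precision n/σ² = 9/29.61² = 0.0102652.
Posterior precision = 0.00066977 + 0.0102652 = 0.0109349.
Posterior mean = (0.00066977·209.03 + 0.0102652·250) / 0.0109349 = 247.491.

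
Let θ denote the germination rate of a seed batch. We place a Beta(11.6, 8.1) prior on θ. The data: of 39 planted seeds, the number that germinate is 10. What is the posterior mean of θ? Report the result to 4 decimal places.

Posterior mean ≈ 0.3680

Observing 10 successes and 29 failures updates Beta(11.6, 8.1) by adding the success and failure counts to the two shape parameters: α = 11.6+10 = 21.6, β = 8.1+29 = 37.1.
E[θ | data] = 21.6/(21.6+37.1) = 0.3680.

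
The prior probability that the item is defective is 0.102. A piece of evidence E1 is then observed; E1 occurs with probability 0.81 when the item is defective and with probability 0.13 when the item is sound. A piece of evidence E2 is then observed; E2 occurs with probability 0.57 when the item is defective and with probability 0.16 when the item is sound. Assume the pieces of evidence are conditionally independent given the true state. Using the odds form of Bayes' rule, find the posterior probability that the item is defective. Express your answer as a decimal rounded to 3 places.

Prior odds = 0.102/(1−0.102) = 0.11359.
Likelihood ratio for E1 = 0.81/0.13 = 6.2308.
Likelihood ratio for E2 = 0.57/0.16 = 3.5625.
Posterior odds = prior odds × LR₁ × LR₂ = 2.5213.
Posterior probability = odds/(1+odds) = 2.5213/3.5213 = 0.716.

Posterior probability ≈ 0.716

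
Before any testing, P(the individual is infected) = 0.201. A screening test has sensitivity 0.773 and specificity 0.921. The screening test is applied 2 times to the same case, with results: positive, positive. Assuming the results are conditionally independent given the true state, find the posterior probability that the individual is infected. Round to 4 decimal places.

With H the event that the individual is infected, the joint likelihood of the observed sequence is P(data|H) = 0.773·0.773 = 0.59753 and P(data|¬H) = 0.079·0.079 = 0.0062410.
Bayes: P(H|data) = 0.201·0.59753 / (0.201·0.59753 + 0.799·0.0062410) = 0.12010/0.12509 = 0.9601.

Posterior P(H) ≈ 0.9601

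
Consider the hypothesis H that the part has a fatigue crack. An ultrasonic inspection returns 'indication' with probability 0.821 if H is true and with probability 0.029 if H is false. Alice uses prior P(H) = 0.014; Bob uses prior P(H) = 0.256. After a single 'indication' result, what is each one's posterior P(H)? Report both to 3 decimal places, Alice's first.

Alice: 0.287; Bob: 0.907

The likelihood ratio for an 'indication' result is 0.821/0.029 = 28.310.
Alice: prior odds 0.014/0.986 = 0.014199; posterior odds 0.40197; posterior probability 0.287.
Bob: prior odds 0.256/0.744 = 0.34409; posterior odds 9.7412; posterior probability 0.907.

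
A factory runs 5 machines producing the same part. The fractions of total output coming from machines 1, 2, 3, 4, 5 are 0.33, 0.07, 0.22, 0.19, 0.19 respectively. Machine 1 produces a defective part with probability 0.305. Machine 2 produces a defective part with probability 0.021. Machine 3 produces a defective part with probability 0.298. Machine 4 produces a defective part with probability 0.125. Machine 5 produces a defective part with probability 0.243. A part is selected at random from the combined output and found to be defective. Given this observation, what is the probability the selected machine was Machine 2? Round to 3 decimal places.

Posterior probability ≈ 0.006

Tabulate prior·likelihood by source: [1] prior 0.33, lik 0.305, product 0.1007; [2] prior 0.07, lik 0.021, product 0.001470; [3] prior 0.22, lik 0.298, product 0.06556; [4] prior 0.19, lik 0.125, product 0.02375; [5] prior 0.19, lik 0.243, product 0.04617.
Normalizing constant = 0.23760; the posterior for Machine 2 is its product over the sum, 0.001470/0.23760 = 0.006.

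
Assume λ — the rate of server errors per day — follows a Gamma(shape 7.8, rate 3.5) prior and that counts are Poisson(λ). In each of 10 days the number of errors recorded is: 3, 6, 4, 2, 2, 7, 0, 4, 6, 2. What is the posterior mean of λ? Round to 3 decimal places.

The Poisson likelihood adds the total count to the shape and the number of exposure periods to the rate. Here ∑xᵢ = 36 and n = 10, so shape 7.8→43.8 and rate 3.5→13.5.
E[λ | data] = 43.8/13.5 = 3.244.

Posterior mean ≈ 3.244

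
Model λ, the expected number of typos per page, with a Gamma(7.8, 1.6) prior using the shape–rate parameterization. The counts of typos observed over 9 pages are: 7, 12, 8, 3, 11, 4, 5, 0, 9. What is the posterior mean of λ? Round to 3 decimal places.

Total count ∑xᵢ = 59 over n = 9 pages.
Gamma is conjugate to the Poisson likelihood: posterior is Gamma(shape = 7.8+59 = 66.8, rate = 1.6+9 = 10.6).
E[λ | data] = 66.8/10.6 = 6.302.

Posterior mean ≈ 6.302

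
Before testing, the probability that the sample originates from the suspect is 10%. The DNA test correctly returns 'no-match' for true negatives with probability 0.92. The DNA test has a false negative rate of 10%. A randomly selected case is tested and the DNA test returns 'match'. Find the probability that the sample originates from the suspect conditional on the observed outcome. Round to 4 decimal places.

Write H for 'the sample originates from the suspect'. Prior odds H:¬H = 0.1/0.9 = 0.11111. For the 'match' outcome, the likelihood ratio is 0.9/0.08 = 11.250.
Posterior odds = 0.11111 × 11.250 = 1.2500, so P(H|E) = 1.2500/(1+1.2500) = 0.5556.

P(H | E) ≈ 0.5556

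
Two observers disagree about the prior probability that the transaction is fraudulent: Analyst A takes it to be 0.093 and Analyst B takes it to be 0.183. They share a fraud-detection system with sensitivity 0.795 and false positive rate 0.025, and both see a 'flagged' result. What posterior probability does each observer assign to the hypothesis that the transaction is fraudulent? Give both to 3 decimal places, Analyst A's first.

Analyst A: 0.765; Analyst B: 0.877

The likelihood ratio for a 'flagged' result is 0.795/0.025 = 31.800.
Analyst A: prior odds 0.093/0.907 = 0.10254; posterior odds 3.2606; posterior probability 0.765.
Analyst B: prior odds 0.183/0.817 = 0.22399; posterior odds 7.1229; posterior probability 0.877.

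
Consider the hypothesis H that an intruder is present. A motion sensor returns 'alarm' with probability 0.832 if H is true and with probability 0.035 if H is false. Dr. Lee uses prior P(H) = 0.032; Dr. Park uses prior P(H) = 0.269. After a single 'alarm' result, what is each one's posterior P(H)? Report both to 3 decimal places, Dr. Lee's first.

The likelihood ratio for an 'alarm' result is 0.832/0.035 = 23.771.
Dr. Lee: prior odds 0.032/0.968 = 0.033058; posterior odds 0.78583; posterior probability 0.440.
Dr. Park: prior odds 0.269/0.731 = 0.36799; posterior odds 8.7476; posterior probability 0.897.

Dr. Lee: 0.440; Dr. Park: 0.897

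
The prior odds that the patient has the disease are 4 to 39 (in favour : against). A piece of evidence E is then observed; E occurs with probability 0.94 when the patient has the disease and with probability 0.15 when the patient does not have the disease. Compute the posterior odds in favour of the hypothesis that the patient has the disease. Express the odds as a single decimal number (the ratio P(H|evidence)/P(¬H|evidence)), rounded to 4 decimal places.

Posterior odds ≈ 0.6427

Prior odds = 4/39 = 0.10256. In log-odds, ln(0.10256) = -2.2773.
Add log likelihood ratio: ln(6.2667) = 1.8352.
Posterior log-odds = -0.44202, so posterior odds = exp(-0.44202) = 0.64274.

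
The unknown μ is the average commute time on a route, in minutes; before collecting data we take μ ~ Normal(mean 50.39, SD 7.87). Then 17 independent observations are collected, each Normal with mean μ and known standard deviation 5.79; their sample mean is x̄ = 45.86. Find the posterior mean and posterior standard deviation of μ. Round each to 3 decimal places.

Posterior mean ≈ 46.000; posterior SD ≈ 1.382

With known σ, the Normal prior is conjugate. Weight on the data is w = (n/σ²)/(n/σ² + 1/τ₀²) = 0.507098/(0.507098+0.0161455) = 0.96914.
Posterior mean = w·x̄ + (1−w)·μ₀ = 0.96914·45.86 + 0.030857·50.39 = 46.000. Posterior variance = 1/(0.507098+0.0161455) = 1.91116, so SD = 1.382.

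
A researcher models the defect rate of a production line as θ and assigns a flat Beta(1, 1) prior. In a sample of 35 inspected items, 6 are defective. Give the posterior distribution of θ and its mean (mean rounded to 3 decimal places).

Posterior: Beta(7, 30); mean ≈ 0.189

The binomial likelihood is conjugate to the Beta prior: with 6 successes and 29 failures, the posterior is Beta(1+6, 1+29) = Beta(7, 30).
E[θ | data] = 7/(7+30) = 0.189.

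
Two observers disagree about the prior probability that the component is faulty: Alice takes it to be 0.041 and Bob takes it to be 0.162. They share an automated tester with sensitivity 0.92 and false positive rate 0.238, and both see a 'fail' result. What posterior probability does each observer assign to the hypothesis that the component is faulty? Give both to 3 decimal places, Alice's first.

The likelihood ratio for a 'fail' result is 0.92/0.238 = 3.8655.
Alice: prior odds 0.041/0.959 = 0.042753; posterior odds 0.16526; posterior probability 0.142.
Bob: prior odds 0.162/0.838 = 0.19332; posterior odds 0.74728; posterior probability 0.428.

Alice: 0.142; Bob: 0.428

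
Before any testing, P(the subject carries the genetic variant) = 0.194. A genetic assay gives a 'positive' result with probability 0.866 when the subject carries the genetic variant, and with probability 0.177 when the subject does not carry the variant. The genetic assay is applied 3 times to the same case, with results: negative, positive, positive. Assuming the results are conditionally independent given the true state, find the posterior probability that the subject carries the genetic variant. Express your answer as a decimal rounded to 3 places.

Posterior P(H) ≈ 0.484

Let H be the event that the subject carries the genetic variant; start with P(H) = 0.194. P('positive'|H) = 0.866, P('positive'|¬H) = 0.177.
Update on result 1 ('negative'): P(H) ← 0.134·0.1940 / (0.134·0.1940 + 0.823·0.8060) = 0.025996/0.68933 = 0.0377.
Update on result 2 ('positive'): P(H) ← 0.866·0.0377 / (0.866·0.0377 + 0.177·0.9623) = 0.032658/0.20298 = 0.1609.
Update on result 3 ('positive'): P(H) ← 0.866·0.1609 / (0.866·0.1609 + 0.177·0.8391) = 0.13933/0.28785 = 0.4840.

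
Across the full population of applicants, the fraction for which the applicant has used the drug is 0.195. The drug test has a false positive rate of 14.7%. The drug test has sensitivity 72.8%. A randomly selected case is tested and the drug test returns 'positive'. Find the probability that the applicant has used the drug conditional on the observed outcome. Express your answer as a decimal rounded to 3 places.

Let H be the event that the applicant has used the drug. P(H) = 0.195, so P(¬H) = 0.805. With E the 'positive' result, P(E|H) = 0.728 and P(E|¬H) = 0.147.
P(E) = 0.728·0.195 + 0.147·0.805 = 0.14196 + 0.11833 = 0.26029.
By Bayes' theorem, P(H|E) = 0.14196 / 0.26029 = 0.545.

P(H | E) ≈ 0.545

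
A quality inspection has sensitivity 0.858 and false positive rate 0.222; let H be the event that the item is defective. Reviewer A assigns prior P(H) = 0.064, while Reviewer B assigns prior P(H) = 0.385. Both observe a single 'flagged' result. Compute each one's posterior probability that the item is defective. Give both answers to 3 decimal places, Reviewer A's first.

P('+'|H) = 0.858, P('+'|¬H) = 0.222.
Reviewer A: numerator 0.858·0.064 = 0.054912; evidence = 0.054912+0.222·0.936 = 0.26270; posterior = 0.209.
Reviewer B: numerator 0.858·0.385 = 0.33033; evidence = 0.33033+0.222·0.615 = 0.46686; posterior = 0.708.

Reviewer A: 0.209; Reviewer B: 0.708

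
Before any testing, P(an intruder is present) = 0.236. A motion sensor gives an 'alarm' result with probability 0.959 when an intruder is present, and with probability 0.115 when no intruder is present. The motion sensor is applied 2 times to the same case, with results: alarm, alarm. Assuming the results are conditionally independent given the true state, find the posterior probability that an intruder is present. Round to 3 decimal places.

Posterior P(H) ≈ 0.956

With H the event that an intruder is present, the joint likelihood of the observed sequence is P(data|H) = 0.959·0.959 = 0.91968 and P(data|¬H) = 0.115·0.115 = 0.013225.
Bayes: P(H|data) = 0.236·0.91968 / (0.236·0.91968 + 0.764·0.013225) = 0.21704/0.22715 = 0.9555.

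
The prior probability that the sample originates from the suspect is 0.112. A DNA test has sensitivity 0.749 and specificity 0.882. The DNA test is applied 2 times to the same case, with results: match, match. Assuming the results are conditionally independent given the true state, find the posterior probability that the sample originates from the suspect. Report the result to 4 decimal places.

Posterior P(H) ≈ 0.8356

With H the event that the sample originates from the suspect, the joint likelihood of the observed sequence is P(data|H) = 0.749·0.749 = 0.56100 and P(data|¬H) = 0.118·0.118 = 0.013924.
Bayes: P(H|data) = 0.112·0.56100 / (0.112·0.56100 + 0.888·0.013924) = 0.062832/0.075197 = 0.8356.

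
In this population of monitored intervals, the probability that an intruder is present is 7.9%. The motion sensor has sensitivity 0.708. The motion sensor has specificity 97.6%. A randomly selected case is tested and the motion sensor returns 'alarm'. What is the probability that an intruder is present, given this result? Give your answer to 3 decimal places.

Let H be the event that an intruder is present. P(H) = 0.079, so P(¬H) = 0.921. With E the 'alarm' result, P(E|H) = 0.708 and P(E|¬H) = 0.024.
P(E) = 0.708·0.079 + 0.024·0.921 = 0.055932 + 0.022104 = 0.078036.
By Bayes' theorem, P(H|E) = 0.055932 / 0.078036 = 0.717.

P(H | E) ≈ 0.717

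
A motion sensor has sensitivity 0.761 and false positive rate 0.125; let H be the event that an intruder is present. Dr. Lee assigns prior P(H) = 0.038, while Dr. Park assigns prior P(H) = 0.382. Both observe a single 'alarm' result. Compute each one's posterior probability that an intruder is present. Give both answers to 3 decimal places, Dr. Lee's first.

The likelihood ratio for an 'alarm' result is 0.761/0.125 = 6.0880.
Dr. Lee: prior odds 0.038/0.962 = 0.039501; posterior odds 0.24048; posterior probability 0.194.
Dr. Park: prior odds 0.382/0.618 = 0.61812; posterior odds 3.7631; posterior probability 0.790.

Dr. Lee: 0.194; Dr. Park: 0.790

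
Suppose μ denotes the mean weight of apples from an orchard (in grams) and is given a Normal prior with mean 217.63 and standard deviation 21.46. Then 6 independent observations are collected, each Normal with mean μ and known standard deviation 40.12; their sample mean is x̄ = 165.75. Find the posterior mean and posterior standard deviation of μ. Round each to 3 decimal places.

Posterior mean ≈ 184.847; posterior SD ≈ 13.020

Prior precision 1/τ₀² = 1/21.46² = 0.00217140; data precision n/σ² = 6/40.12² = 0.00372760.
Posterior precision = 0.00217140 + 0.00372760 = 0.00589900, giving posterior SD = 1/√0.00589900 = 13.020.
Posterior mean = (0.00217140·217.63 + 0.00372760·165.75) / 0.00589900 = 184.847.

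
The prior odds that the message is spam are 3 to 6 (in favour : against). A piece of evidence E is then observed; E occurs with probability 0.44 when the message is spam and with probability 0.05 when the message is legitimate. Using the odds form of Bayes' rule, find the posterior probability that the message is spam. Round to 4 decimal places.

Prior odds = 3/6 = 0.50000. In log-odds, ln(0.50000) = -0.69315.
Add log likelihood ratio: ln(8.8000) = 2.1748.
Posterior log-odds = 1.4816, so posterior odds = exp(1.4816) = 4.4000. Converting, P(H|E) = 4.4000/5.4000 = 0.8148.

Posterior probability ≈ 0.8148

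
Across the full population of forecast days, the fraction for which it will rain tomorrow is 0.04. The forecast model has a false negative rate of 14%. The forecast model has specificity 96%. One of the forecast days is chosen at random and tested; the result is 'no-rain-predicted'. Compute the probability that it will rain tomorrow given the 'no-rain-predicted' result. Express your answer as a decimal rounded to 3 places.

Let H be the event that it will rain tomorrow. P(H) = 0.04, so P(¬H) = 0.96. With E the 'no-rain-predicted' result, P(E|H) = 0.14 and P(E|¬H) = 0.96.
P(E) = 0.14·0.04 + 0.96·0.96 = 0.0056000 + 0.92160 = 0.92720.
By Bayes' theorem, P(H|E) = 0.0056000 / 0.92720 = 0.006.

P(H | E) ≈ 0.006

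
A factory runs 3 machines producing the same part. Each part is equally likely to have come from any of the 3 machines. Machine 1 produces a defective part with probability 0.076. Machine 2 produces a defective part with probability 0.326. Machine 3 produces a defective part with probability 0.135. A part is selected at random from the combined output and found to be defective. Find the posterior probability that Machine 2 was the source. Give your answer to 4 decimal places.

Posterior probability ≈ 0.6071

Tabulate prior·likelihood by source: [1] prior 0.333333, lik 0.076, product 0.02533; [2] prior 0.333333, lik 0.326, product 0.1087; [3] prior 0.333333, lik 0.135, product 0.04500.
Normalizing constant = 0.17900; the posterior for Machine 2 is its product over the sum, 0.1087/0.17900 = 0.6071.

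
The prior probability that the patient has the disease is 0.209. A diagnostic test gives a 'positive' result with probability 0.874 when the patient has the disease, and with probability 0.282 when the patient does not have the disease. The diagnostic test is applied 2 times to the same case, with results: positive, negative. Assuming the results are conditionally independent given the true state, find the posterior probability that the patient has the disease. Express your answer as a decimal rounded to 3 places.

Let H be the event that the patient has the disease; start with P(H) = 0.209. P('positive'|H) = 0.874, P('positive'|¬H) = 0.282.
Update on result 1 ('positive'): P(H) ← 0.874·0.2090 / (0.874·0.2090 + 0.282·0.7910) = 0.18267/0.40573 = 0.4502.
Update on result 2 ('negative'): P(H) ← 0.126·0.4502 / (0.126·0.4502 + 0.718·0.5498) = 0.056727/0.45147 = 0.1257.

Posterior P(H) ≈ 0.126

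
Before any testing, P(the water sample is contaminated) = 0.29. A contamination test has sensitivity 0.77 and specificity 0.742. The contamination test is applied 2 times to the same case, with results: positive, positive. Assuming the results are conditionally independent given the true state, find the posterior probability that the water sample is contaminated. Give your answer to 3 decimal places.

Posterior P(H) ≈ 0.784

With H the event that the water sample is contaminated, the joint likelihood of the observed sequence is P(data|H) = 0.77·0.77 = 0.59290 and P(data|¬H) = 0.258·0.258 = 0.066564.
Bayes: P(H|data) = 0.29·0.59290 / (0.29·0.59290 + 0.71·0.066564) = 0.17194/0.21920 = 0.7844.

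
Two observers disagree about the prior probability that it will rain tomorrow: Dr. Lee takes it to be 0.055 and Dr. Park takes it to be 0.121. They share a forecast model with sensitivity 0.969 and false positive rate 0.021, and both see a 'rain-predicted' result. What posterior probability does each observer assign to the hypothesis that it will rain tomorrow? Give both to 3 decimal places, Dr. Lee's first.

Dr. Lee: 0.729; Dr. Park: 0.864

P('+'|H) = 0.969, P('+'|¬H) = 0.021.
Dr. Lee: numerator 0.969·0.055 = 0.053295; evidence = 0.053295+0.021·0.945 = 0.073140; posterior = 0.729.
Dr. Park: numerator 0.969·0.121 = 0.11725; evidence = 0.11725+0.021·0.879 = 0.13571; posterior = 0.864.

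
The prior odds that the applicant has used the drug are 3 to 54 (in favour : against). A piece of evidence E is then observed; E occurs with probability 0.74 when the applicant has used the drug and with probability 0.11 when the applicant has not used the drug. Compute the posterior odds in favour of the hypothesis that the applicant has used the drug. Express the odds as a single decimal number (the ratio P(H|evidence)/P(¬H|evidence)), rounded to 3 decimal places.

Prior odds = 3/54 = 0.055556. In log-odds, ln(0.055556) = -2.8904.
Add log likelihood ratio: ln(6.7273) = 1.9062.
Posterior log-odds = -0.98420, so posterior odds = exp(-0.98420) = 0.37374.

Posterior odds ≈ 0.374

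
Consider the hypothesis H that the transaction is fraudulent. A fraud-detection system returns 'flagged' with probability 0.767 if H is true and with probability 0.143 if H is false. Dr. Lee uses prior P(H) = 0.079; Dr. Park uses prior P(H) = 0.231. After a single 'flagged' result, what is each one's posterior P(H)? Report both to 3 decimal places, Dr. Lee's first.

The likelihood ratio for a 'flagged' result is 0.767/0.143 = 5.3636.
Dr. Lee: prior odds 0.079/0.921 = 0.085776; posterior odds 0.46007; posterior probability 0.315.
Dr. Park: prior odds 0.231/0.769 = 0.30039; posterior odds 1.6112; posterior probability 0.617.

Dr. Lee: 0.315; Dr. Park: 0.617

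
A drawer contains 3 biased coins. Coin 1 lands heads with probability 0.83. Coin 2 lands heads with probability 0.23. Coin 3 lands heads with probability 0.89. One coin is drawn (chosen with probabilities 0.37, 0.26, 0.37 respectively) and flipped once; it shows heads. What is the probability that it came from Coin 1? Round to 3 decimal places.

Posterior probability ≈ 0.441

Tabulate prior·likelihood by source: [1] prior 0.37, lik 0.83, product 0.3071; [2] prior 0.26, lik 0.23, product 0.05980; [3] prior 0.37, lik 0.89, product 0.3293.
Normalizing constant = 0.69620; the posterior for Coin 1 is its product over the sum, 0.3071/0.69620 = 0.441.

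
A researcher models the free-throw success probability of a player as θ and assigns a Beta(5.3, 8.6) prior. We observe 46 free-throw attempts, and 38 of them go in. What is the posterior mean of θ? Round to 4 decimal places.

Observing 38 successes and 8 failures updates Beta(5.3, 8.6) by adding the success and failure counts to the two shape parameters: α = 5.3+38 = 43.3, β = 8.6+8 = 16.6.
Posterior mean = α/(α+β) = 43.3/59.9 = 0.7229.

Posterior mean ≈ 0.7229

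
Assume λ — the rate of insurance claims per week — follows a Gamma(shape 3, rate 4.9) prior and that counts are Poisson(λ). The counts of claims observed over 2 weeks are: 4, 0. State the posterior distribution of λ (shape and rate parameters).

The Poisson likelihood adds the total count to the shape and the number of exposure periods to the rate. Here ∑xᵢ = 4 and n = 2, so shape 3→7 and rate 4.9→6.9.

Posterior: Gamma(shape=7, rate=6.9)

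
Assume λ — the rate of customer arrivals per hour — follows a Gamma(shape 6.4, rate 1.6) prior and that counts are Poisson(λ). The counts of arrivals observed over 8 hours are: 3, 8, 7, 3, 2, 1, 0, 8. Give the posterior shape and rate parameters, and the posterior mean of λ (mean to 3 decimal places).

Posterior: Gamma(shape=38.4, rate=9.6); mean ≈ 4.000

Total count ∑xᵢ = 32 over n = 8 hours.
Gamma is conjugate to the Poisson likelihood: posterior is Gamma(shape = 6.4+32 = 38.4, rate = 1.6+8 = 9.6).
Posterior mean = shape/rate = 38.4/9.6 = 4.000.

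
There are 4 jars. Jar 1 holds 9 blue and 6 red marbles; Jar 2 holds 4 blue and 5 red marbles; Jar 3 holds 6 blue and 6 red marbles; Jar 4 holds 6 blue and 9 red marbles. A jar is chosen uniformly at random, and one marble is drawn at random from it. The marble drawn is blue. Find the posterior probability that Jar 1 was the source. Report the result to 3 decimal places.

Posterior probability ≈ 0.309

Tabulate prior·likelihood by source: [1] prior 0.25, lik 0.6, product 0.1500; [2] prior 0.25, lik 0.4444, product 0.1111; [3] prior 0.25, lik 0.5, product 0.1250; [4] prior 0.25, lik 0.4, product 0.1000.
Normalizing constant = 0.48611; the posterior for Jar 1 is its product over the sum, 0.1500/0.48611 = 0.309.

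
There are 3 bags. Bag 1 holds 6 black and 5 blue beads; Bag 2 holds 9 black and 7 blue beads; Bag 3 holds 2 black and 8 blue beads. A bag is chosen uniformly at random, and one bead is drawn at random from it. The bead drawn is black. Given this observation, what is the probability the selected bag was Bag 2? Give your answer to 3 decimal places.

Posterior probability ≈ 0.430

Tabulate prior·likelihood by source: [1] prior 0.333333, lik 0.5455, product 0.1818; [2] prior 0.333333, lik 0.5625, product 0.1875; [3] prior 0.333333, lik 0.2, product 0.06667.
Normalizing constant = 0.43598; the posterior for Bag 2 is its product over the sum, 0.1875/0.43598 = 0.430.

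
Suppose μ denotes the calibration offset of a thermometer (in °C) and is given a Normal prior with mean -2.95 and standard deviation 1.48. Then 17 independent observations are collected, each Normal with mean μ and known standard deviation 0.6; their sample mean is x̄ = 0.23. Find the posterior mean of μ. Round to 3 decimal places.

Posterior mean ≈ 0.200

With known σ, the Normal prior is conjugate. Weight on the data is w = (n/σ²)/(n/σ² + 1/τ₀²) = 47.2222/(47.2222+0.456538) = 0.99042.
Posterior mean = w·x̄ + (1−w)·μ₀ = 0.99042·0.23 + 0.0095753·-2.95 = 0.200.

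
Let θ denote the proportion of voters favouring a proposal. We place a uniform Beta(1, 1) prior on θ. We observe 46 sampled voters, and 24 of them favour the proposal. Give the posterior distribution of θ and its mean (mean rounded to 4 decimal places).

Posterior: Beta(25, 23); mean ≈ 0.5208

Observing 24 successes and 22 failures updates Beta(1, 1) by adding the success and failure counts to the two shape parameters: α = 1+24 = 25, β = 1+22 = 23.
Posterior mean = α/(α+β) = 25/48 = 0.5208.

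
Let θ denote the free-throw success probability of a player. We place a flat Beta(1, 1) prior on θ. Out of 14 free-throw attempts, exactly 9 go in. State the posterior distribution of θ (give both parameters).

Posterior: Beta(10, 6)

The binomial likelihood is conjugate to the Beta prior: with 9 successes and 5 failures, the posterior is Beta(1+9, 1+5) = Beta(10, 6).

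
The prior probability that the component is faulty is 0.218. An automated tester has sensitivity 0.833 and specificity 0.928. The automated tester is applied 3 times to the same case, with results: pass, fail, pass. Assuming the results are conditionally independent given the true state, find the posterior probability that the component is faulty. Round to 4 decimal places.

Let H be the event that the component is faulty; start with P(H) = 0.218. P('fail'|H) = 0.833, P('fail'|¬H) = 0.072.
Update on result 1 ('pass'): P(H) ← 0.167·0.2180 / (0.167·0.2180 + 0.928·0.7820) = 0.036406/0.76210 = 0.0478.
Update on result 2 ('fail'): P(H) ← 0.833·0.0478 / (0.833·0.0478 + 0.072·0.9522) = 0.039793/0.10835 = 0.3673.
Update on result 3 ('pass'): P(H) ← 0.167·0.3673 / (0.167·0.3673 + 0.928·0.6327) = 0.061331/0.64852 = 0.0946.

Posterior P(H) ≈ 0.0946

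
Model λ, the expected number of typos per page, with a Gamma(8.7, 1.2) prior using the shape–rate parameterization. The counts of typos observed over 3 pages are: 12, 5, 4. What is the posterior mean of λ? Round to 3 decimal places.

The Poisson likelihood adds the total count to the shape and the number of exposure periods to the rate. Here ∑xᵢ = 21 and n = 3, so shape 8.7→29.7 and rate 1.2→4.2.
Posterior mean = shape/rate = 29.7/4.2 = 7.071.

Posterior mean ≈ 7.071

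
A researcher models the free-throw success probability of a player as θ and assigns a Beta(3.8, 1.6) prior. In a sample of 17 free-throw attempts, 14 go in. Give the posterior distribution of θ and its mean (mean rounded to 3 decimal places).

The binomial likelihood is conjugate to the Beta prior: with 14 successes and 3 failures, the posterior is Beta(3.8+14, 1.6+3) = Beta(17.8, 4.6).
Posterior mean = α/(α+β) = 17.8/22.4 = 0.795.

Posterior: Beta(17.8, 4.6); mean ≈ 0.795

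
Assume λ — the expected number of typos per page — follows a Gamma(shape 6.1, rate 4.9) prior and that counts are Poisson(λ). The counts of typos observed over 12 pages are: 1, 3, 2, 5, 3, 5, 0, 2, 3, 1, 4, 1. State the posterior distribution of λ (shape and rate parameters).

Total count ∑xᵢ = 30 over n = 12 pages.
Gamma is conjugate to the Poisson likelihood: posterior is Gamma(shape = 6.1+30 = 36.1, rate = 4.9+12 = 16.9).

Posterior: Gamma(shape=36.1, rate=16.9)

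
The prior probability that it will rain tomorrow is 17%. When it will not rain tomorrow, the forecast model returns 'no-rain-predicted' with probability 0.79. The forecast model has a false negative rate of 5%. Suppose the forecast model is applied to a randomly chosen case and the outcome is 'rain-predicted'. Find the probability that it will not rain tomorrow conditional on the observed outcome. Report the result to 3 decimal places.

P(¬H | E) ≈ 0.519

Let H be the event that it will rain tomorrow. P(H) = 0.17, so P(¬H) = 0.83. With E the 'rain-predicted' result, P(E|H) = 0.95 and P(E|¬H) = 0.21.
P(E) = 0.95·0.17 + 0.21·0.83 = 0.16150 + 0.17430 = 0.33580.
By Bayes' theorem, P(H|E) = 0.16150 / 0.33580 = 0.481. Hence P(¬H|E) = 1 − 0.481 = 0.519.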